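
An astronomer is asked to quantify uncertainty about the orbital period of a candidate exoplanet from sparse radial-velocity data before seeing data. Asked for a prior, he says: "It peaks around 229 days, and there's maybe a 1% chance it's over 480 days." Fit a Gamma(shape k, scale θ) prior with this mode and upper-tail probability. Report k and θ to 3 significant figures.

k ≈ 9.89, θ ≈ 25.8

Gamma(k,θ) with k>1 has mode (k−1)θ, so θ = 229/(k−1).
Need P(X < 480) = 0.99 with θ tied to k this way. Start at k = 2, θ = 229: P(X<480) ≈ 0.619.
Too low — raise k to concentrate. Iterating converges to k ≈ 9.89.
Then θ = 229/(9.89−1) ≈ 25.8.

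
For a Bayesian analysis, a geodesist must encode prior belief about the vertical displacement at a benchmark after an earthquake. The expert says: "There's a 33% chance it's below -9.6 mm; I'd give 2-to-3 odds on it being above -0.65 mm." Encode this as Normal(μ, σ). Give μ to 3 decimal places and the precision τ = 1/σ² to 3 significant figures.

For Normal(μ,σ), the p-quantile is μ + z_p·σ. Here z_{0.33} = -0.4399, z_{0.6} = 0.2533.
So -9.6 = μ − 0.4399σ and -0.65 = μ + 0.2533σ.
Subtracting: σ = (-0.65 − -9.6)/(0.2533 − (-0.4399)) = 12.910.
Then μ = -9.6 − (-0.4399)·12.910 = -3.921.
Precision τ = 1/σ² = 1/12.91² = 0.006.

μ = -3.921, τ = 0.006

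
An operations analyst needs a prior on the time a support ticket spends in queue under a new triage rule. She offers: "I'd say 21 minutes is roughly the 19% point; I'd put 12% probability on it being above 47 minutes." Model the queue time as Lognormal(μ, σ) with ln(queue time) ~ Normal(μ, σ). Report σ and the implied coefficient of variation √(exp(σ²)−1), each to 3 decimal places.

If T ~ Lognormal(μ,σ) then ln T ~ Normal(μ,σ), so the p-quantile of ln T is μ + z_p·σ.
ln(21) = 3.045 and ln(47) = 3.85; z_{0.19} = -0.8779, z_{0.88} = 1.175.
σ = (3.85 − 3.045)/(1.175 − (-0.8779)) = 0.392.
μ = 3.045 − (-0.8779)·0.392 = 3.389.
CV = √(exp(σ²)−1) = √(exp(0.1540)−1) = 0.408.

σ ≈ 0.392, CV ≈ 0.408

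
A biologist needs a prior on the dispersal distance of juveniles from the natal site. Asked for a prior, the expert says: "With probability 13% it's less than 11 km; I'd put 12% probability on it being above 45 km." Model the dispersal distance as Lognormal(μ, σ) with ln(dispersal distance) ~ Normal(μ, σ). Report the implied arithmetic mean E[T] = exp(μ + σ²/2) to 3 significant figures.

E[T] ≈ 26.4 km

If T ~ Lognormal(μ,σ) then ln T ~ Normal(μ,σ), so the p-quantile of ln T is μ + z_p·σ.
ln(11) = 2.398 and ln(45) = 3.807; z_{0.13} = -1.126, z_{0.88} = 1.175.
σ = (3.807 − 2.398)/(1.175 − (-1.126)) = 0.612.
μ = 2.398 − (-1.126)·0.612 = 3.087.
E[T] = exp(μ + σ²/2) = exp(3.087 + 0.1874) = 26.4 km.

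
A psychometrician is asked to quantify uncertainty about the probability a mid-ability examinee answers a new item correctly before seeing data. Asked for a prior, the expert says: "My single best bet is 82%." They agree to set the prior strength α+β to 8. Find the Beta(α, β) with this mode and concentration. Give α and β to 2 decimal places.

α = 5.92, β = 2.08

For α,β > 1 the Beta mode is (α−1)/(α+β−2). With α+β = 8, the mode is (α−1)/6.
Set (α−1)/6 = 0.82 → α = 1 + 0.82·6 = 5.92.
β = 8 − α = 2.08.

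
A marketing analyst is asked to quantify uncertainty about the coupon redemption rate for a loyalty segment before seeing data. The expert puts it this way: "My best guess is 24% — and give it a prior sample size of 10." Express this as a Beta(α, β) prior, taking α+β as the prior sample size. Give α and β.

Under the effective-sample-size interpretation, Beta(α, β) has prior mean α/(α+β) and prior sample size α+β.
So α+β = 10 and α/(α+β) = 0.24, giving α = 0.24·10 = 2.4 and β = 10 − 2.4 = 7.6.

α = 2.4, β = 7.6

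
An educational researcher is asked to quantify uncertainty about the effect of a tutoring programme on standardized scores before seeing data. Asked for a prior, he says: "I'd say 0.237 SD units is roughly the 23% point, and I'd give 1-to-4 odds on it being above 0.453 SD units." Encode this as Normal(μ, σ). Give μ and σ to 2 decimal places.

μ = 0.34, σ = 0.14

The p-quantile of Normal(μ,σ) is μ + z_p·σ, with z_{0.23} = -0.7388 and z_{0.8} = 0.8416.
Eliminate σ: μ = (z₂·x₁ − z₁·x₂)/(z₂ − z₁) = (0.8416·0.237 − (-0.7388)·0.453)/1.58 = 0.34.
Then σ = (x₂ − x₁)/(z₂ − z₁) = (0.453 − 0.237)/1.58 = 0.14.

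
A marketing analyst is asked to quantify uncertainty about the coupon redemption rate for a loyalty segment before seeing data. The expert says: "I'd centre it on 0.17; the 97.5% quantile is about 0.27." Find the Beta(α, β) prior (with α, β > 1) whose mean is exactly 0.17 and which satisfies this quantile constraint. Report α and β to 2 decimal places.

With mean 0.17 fixed, write α = 0.17s, β = 0.83s where s = α+β.
Need P(θ < 0.27) = 0.975 under Beta(0.17s, 0.83s). Normal approximation: (q−m)/√(m(1−m)/s) ≈ z_{0.975} = 1.96, so s ≈ 0.17·0.83·(1.96)²/(0.27−0.17)² = 54.2.
At s = 54.2: P(θ<0.27) ≈ 0.965. Adjusting to match 0.975 gives s ≈ 64.45.
So α = 0.17·64.45 ≈ 10.96, β = 0.83·64.45 ≈ 53.49.

α ≈ 10.96, β ≈ 53.49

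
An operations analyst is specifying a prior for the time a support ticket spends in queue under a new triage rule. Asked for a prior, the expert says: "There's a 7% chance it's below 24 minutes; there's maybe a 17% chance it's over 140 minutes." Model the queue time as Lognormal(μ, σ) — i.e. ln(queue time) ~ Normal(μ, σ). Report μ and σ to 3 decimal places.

If T ~ Lognormal(μ,σ) then ln T ~ Normal(μ,σ), so the p-quantile of ln T is μ + z_p·σ.
ln(24) = 3.178 and ln(140) = 4.942; z_{0.07} = -1.476, z_{0.83} = 0.9542.
σ = (4.942 − 3.178)/(0.9542 − (-1.476)) = 0.726.
μ = 3.178 − (-1.476)·0.726 = 4.249.

μ ≈ 4.249, σ ≈ 0.726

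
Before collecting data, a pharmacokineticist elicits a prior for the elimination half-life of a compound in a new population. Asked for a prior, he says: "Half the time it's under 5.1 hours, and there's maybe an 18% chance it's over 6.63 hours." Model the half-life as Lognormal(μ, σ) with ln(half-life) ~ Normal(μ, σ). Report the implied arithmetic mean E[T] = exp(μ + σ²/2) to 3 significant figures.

E[T] ≈ 5.31 hours

If T ~ Lognormal(μ,σ) then ln T ~ Normal(μ,σ), so the p-quantile of ln T is μ + z_p·σ.
ln(5.1) = 1.629 and ln(6.63) = 1.892; z_{0.5} = 0, z_{0.82} = 0.9154.
σ = (1.892 − 1.629)/(0.9154 − (0)) = 0.287.
μ = 1.629 − (0)·0.287 = 1.629.
E[T] = exp(μ + σ²/2) = exp(1.629 + 0.0411) = 5.31 hours.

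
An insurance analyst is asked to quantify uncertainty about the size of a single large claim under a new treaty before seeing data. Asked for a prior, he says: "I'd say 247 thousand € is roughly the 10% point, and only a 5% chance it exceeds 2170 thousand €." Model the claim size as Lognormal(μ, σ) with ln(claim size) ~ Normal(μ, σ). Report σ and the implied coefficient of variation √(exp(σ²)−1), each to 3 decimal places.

If T ~ Lognormal(μ,σ) then ln T ~ Normal(μ,σ), so the p-quantile of ln T is μ + z_p·σ.
ln(247) = 5.509 and ln(2170) = 7.682; z_{0.1} = -1.282, z_{0.95} = 1.645.
σ = (7.682 − 5.509)/(1.645 − (-1.282)) = 0.743.
μ = 5.509 − (-1.282)·0.743 = 6.461.
CV = √(exp(σ²)−1) = √(exp(0.5514)−1) = 0.858.

σ ≈ 0.743, CV ≈ 0.858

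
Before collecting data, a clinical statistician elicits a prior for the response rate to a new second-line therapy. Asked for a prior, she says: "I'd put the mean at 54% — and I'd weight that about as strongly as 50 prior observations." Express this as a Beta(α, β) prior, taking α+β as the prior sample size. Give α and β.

α = 27, β = 23

Under the effective-sample-size interpretation, Beta(α, β) has prior mean α/(α+β) and prior sample size α+β.
So α+β = 50 and α/(α+β) = 0.54, giving α = 0.54·50 = 27 and β = 50 − 27 = 23.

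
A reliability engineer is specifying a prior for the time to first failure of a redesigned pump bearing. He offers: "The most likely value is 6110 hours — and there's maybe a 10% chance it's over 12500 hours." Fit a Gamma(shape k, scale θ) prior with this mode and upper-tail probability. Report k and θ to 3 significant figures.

Gamma(k,θ) with k>1 has mode (k−1)θ, so θ = 6110/(k−1).
Need P(X < 12500) = 0.9 with θ tied to k this way. Start at k = 2, θ = 6110: P(X<12500) ≈ 0.606.
Too low — raise k to concentrate. Iterating converges to k ≈ 4.75.
Then θ = 6110/(4.75−1) ≈ 1630.

k ≈ 4.75, θ ≈ 1630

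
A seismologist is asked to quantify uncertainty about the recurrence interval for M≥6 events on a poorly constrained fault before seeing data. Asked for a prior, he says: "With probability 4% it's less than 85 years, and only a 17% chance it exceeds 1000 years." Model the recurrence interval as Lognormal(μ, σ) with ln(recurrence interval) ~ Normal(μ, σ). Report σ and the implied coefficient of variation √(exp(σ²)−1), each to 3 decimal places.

If T ~ Lognormal(μ,σ) then ln T ~ Normal(μ,σ), so the p-quantile of ln T is μ + z_p·σ.
ln(85) = 4.443 and ln(1000) = 6.908; z_{0.04} = -1.751, z_{0.83} = 0.9542.
σ = (6.908 − 4.443)/(0.9542 − (-1.751)) = 0.911.
μ = 4.443 − (-1.751)·0.911 = 6.038.
CV = √(exp(σ²)−1) = √(exp(0.8306)−1) = 1.138.

σ ≈ 0.911, CV ≈ 1.138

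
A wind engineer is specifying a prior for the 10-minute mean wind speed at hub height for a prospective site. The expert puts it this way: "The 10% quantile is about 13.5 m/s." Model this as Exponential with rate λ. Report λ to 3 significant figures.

λ ≈ 0.0078

P(T < 13.5) = 1 − e^(−λ·13.5) = 0.1, so λ = −ln(1−0.1)/13.5 = −ln(0.9)/13.5 = 0.0078.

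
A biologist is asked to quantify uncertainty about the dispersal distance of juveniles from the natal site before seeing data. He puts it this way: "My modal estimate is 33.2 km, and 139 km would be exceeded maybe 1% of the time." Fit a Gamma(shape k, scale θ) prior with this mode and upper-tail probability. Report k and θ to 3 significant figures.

k ≈ 3.01, θ ≈ 16.5

Gamma(k,θ) with k>1 has mode (k−1)θ, so θ = 33.2/(k−1).
Need P(X < 139) = 0.99 with θ tied to k this way. Start at k = 2, θ = 33.2: P(X<139) ≈ 0.921.
Too low — raise k to concentrate. Iterating converges to k ≈ 3.01.
Then θ = 33.2/(3.01−1) ≈ 16.5.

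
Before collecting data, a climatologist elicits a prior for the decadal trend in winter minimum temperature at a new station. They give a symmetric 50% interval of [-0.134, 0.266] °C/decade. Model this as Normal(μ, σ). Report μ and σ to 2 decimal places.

A symmetric 50% interval runs μ ± z·σ with z = 0.6745.
Half-width = 0.2, so σ = 0.2/0.6745 = 0.30.
μ is the interval midpoint, 0.07.

μ = 0.07, σ = 0.30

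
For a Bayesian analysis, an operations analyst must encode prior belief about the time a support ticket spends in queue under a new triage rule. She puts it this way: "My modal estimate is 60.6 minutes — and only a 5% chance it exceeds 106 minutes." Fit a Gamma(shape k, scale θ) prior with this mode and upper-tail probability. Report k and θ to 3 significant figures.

Gamma(k,θ) with k>1 has mode (k−1)θ, so θ = 60.6/(k−1).
Need P(X < 106) = 0.95 with θ tied to k this way. Start at k = 2, θ = 60.6: P(X<106) ≈ 0.522.
Too low — raise k to concentrate. Iterating converges to k ≈ 9.92.
Then θ = 60.6/(9.92−1) ≈ 6.79.

k ≈ 9.92, θ ≈ 6.79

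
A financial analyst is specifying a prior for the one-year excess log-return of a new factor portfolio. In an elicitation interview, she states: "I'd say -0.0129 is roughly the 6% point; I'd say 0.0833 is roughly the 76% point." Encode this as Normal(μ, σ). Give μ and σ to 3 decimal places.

μ = 0.053, σ = 0.043

The p-quantile of Normal(μ,σ) is μ + z_p·σ, with z_{0.06} = -1.555 and z_{0.76} = 0.7063.
Eliminate σ: μ = (z₂·x₁ − z₁·x₂)/(z₂ − z₁) = (0.7063·-0.0129 − (-1.555)·0.0833)/2.261 = 0.053.
Then σ = (x₂ − x₁)/(z₂ − z₁) = (0.0833 − -0.0129)/2.261 = 0.043.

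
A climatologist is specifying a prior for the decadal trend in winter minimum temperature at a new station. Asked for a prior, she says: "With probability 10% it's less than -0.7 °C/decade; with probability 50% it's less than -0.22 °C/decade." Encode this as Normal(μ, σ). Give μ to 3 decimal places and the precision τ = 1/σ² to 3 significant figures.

μ = -0.220, τ = 7.13

For Normal(μ,σ), the p-quantile is μ + z_p·σ. Here z_{0.1} = -1.282, z_{0.5} = 0.
So -0.7 = μ − 1.282σ and -0.22 = μ + 0σ.
Subtracting: σ = (-0.22 − -0.7)/(0 − (-1.282)) = 0.375.
Then μ = -0.7 − (-1.282)·0.375 = -0.220.
Precision τ = 1/σ² = 1/0.3745² = 7.13.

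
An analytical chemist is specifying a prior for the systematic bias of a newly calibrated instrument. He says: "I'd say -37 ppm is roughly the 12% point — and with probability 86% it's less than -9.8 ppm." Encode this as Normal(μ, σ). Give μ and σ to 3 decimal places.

The p-quantile of Normal(μ,σ) is μ + z_p·σ, with z_{0.12} = -1.175 and z_{0.86} = 1.08.
Eliminate σ: μ = (z₂·x₁ − z₁·x₂)/(z₂ − z₁) = (1.08·-37 − (-1.175)·-9.8)/2.255 = -22.829.
Then σ = (x₂ − x₁)/(z₂ − z₁) = (-9.8 − -37)/2.255 = 12.060.

μ = -22.829, σ = 12.060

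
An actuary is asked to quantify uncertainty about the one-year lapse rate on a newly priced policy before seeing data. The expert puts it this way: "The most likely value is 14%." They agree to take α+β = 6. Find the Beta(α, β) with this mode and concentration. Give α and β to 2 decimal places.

α = 1.56, β = 4.44

For α,β > 1 the Beta mode is (α−1)/(α+β−2). With α+β = 6, the mode is (α−1)/4.
Set (α−1)/4 = 0.14 → α = 1 + 0.14·4 = 1.56.
β = 6 − α = 4.44.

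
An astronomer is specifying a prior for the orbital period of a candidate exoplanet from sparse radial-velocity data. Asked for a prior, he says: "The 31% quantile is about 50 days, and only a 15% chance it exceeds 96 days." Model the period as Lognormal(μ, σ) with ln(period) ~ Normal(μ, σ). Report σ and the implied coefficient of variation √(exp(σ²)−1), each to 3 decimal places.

If T ~ Lognormal(μ,σ) then ln T ~ Normal(μ,σ), so the p-quantile of ln T is μ + z_p·σ.
ln(50) = 3.912 and ln(96) = 4.564; z_{0.31} = -0.4959, z_{0.85} = 1.036.
σ = (4.564 − 3.912)/(1.036 − (-0.4959)) = 0.426.
μ = 3.912 − (-0.4959)·0.426 = 4.123.
CV = √(exp(σ²)−1) = √(exp(0.1812)−1) = 0.446.

σ ≈ 0.426, CV ≈ 0.446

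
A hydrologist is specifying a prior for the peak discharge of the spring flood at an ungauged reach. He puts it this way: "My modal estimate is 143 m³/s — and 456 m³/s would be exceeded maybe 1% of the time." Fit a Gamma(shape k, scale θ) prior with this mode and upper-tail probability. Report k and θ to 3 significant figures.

k ≈ 4.3, θ ≈ 43.4

Gamma(k,θ) with k>1 has mode (k−1)θ, so θ = 143/(k−1).
Need P(X < 456) = 0.99 with θ tied to k this way. Start at k = 2, θ = 143: P(X<456) ≈ 0.827.
Too low — raise k to concentrate. Iterating converges to k ≈ 4.3.
Then θ = 143/(4.3−1) ≈ 43.4.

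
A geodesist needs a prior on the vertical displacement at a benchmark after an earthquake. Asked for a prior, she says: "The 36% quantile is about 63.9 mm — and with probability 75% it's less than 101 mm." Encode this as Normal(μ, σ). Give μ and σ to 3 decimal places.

μ = 76.775, σ = 35.917

For Normal(μ,σ), the p-quantile is μ + z_p·σ. Here z_{0.36} = -0.3585, z_{0.75} = 0.6745.
So 63.9 = μ − 0.3585σ and 101 = μ + 0.6745σ.
Subtracting: σ = (101 − 63.9)/(0.6745 − (-0.3585)) = 35.917.
Then μ = 63.9 − (-0.3585)·35.917 = 76.775.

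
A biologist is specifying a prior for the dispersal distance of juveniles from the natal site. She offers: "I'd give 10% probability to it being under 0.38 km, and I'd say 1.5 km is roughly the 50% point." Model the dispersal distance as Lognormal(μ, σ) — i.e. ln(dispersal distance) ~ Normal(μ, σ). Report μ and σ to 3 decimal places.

If T ~ Lognormal(μ,σ) then ln T ~ Normal(μ,σ), so the p-quantile of ln T is μ + z_p·σ.
ln(0.38) = -0.9676 and ln(1.5) = 0.4055; z_{0.1} = -1.282, z_{0.5} = 0.
σ = (0.4055 − -0.9676)/(0 − (-1.282)) = 1.071.
μ = -0.9676 − (-1.282)·1.071 = 0.405.

μ ≈ 0.405, σ ≈ 1.071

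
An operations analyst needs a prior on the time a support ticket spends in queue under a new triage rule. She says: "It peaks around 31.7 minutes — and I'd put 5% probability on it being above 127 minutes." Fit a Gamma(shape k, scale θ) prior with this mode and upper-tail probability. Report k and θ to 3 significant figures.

k ≈ 2.31, θ ≈ 24.3

Gamma(k,θ) with k>1 has mode (k−1)θ, so θ = 31.7/(k−1).
Need P(X < 127) = 0.95 with θ tied to k this way. Start at k = 2, θ = 31.7: P(X<127) ≈ 0.909.
Too low — raise k to concentrate. Iterating converges to k ≈ 2.31.
Then θ = 31.7/(2.31−1) ≈ 24.3.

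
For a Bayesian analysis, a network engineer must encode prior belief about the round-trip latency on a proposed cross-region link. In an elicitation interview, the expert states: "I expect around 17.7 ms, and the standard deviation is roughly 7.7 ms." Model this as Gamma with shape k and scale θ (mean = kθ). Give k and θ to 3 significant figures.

k ≈ 5.28, θ ≈ 3.35

For Gamma(k, scale θ): mean = kθ, variance = kθ², so CV = 1/√k.
CV = SD/mean = 7.7/17.7 = 0.435, hence k = 1/CV² = 5.28.
Then θ = mean/k = 17.7/5.28 = 3.35.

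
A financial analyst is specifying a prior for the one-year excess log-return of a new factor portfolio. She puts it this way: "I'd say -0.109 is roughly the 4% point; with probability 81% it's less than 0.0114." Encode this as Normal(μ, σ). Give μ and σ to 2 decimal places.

μ = -0.03, σ = 0.05

The p-quantile of Normal(μ,σ) is μ + z_p·σ, with z_{0.04} = -1.751 and z_{0.81} = 0.8779.
Eliminate σ: μ = (z₂·x₁ − z₁·x₂)/(z₂ − z₁) = (0.8779·-0.109 − (-1.751)·0.0114)/2.629 = -0.03.
Then σ = (x₂ − x₁)/(z₂ − z₁) = (0.0114 − -0.109)/2.629 = 0.05.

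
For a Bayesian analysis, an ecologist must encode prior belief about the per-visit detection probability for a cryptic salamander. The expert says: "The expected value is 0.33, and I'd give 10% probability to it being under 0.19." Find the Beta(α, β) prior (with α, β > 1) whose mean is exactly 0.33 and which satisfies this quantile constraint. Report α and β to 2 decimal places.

With mean 0.33 fixed, write α = 0.33s, β = 0.67s where s = α+β.
Need P(θ < 0.19) = 0.1 under Beta(0.33s, 0.67s). Normal approximation: (q−m)/√(m(1−m)/s) ≈ z_{0.1} = -1.28, so s ≈ 0.33·0.67·(-1.28)²/(0.19−0.33)² = 18.5.
At s = 18.5: P(θ<0.19) ≈ 0.088. Adjusting to match 0.1 gives s ≈ 16.83.
So α = 0.33·16.83 ≈ 5.56, β = 0.67·16.83 ≈ 11.28.

α ≈ 5.56, β ≈ 11.28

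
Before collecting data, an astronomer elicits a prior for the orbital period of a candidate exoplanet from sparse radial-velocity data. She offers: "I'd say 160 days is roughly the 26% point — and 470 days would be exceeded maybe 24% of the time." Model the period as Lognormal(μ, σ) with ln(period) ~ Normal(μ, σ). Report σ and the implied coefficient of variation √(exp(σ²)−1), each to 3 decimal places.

σ ≈ 0.798, CV ≈ 0.944

If T ~ Lognormal(μ,σ) then ln T ~ Normal(μ,σ), so the p-quantile of ln T is μ + z_p·σ.
ln(160) = 5.075 and ln(470) = 6.153; z_{0.26} = -0.6433, z_{0.76} = 0.7063.
σ = (6.153 − 5.075)/(0.7063 − (-0.6433)) = 0.798.
μ = 5.075 − (-0.6433)·0.798 = 5.589.
CV = √(exp(σ²)−1) = √(exp(0.6374)−1) = 0.944.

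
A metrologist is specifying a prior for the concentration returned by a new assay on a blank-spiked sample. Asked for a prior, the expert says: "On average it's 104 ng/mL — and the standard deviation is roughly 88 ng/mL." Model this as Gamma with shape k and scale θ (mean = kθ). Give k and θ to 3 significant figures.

k ≈ 1.4, θ ≈ 74.5

For Gamma(k, scale θ): mean = kθ, variance = kθ², so CV = 1/√k.
CV = SD/mean = 88/104 = 0.8462, hence k = 1/CV² = 1.4.
Then θ = mean/k = 104/1.4 = 74.5.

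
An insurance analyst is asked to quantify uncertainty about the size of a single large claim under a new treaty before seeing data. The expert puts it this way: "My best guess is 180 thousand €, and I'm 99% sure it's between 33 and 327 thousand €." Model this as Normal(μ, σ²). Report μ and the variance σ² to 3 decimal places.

A symmetric 99% interval runs μ ± z·σ with z = 2.576.
Half-width = 147, so σ = 147/2.576 = 57.0690 and σ² = 3256.871.
μ is the stated best guess, 180.000.

μ = 180.000, σ² = 3256.871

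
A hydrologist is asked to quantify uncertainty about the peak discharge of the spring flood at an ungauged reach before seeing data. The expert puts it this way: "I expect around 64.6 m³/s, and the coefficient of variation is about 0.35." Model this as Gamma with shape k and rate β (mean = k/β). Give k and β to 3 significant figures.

For Gamma(k, rate β): mean = k/β, variance = k/β², so CV = 1/√k.
CV = 0.35, hence k = 1/CV² = 8.16.
Then β = k/mean = 8.16/64.6 = 0.126.

k ≈ 8.16, β ≈ 0.126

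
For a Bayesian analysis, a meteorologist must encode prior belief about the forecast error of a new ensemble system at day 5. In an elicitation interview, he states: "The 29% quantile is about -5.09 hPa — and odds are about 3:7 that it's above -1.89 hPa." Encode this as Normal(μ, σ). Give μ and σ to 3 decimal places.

μ = -3.447, σ = 2.969

For Normal(μ,σ), the p-quantile is μ + z_p·σ. Here z_{0.29} = -0.5534, z_{0.7} = 0.5244.
So -5.09 = μ − 0.5534σ and -1.89 = μ + 0.5244σ.
Subtracting: σ = (-1.89 − -5.09)/(0.5244 − (-0.5534)) = 2.969.
Then μ = -5.09 − (-0.5534)·2.969 = -3.447.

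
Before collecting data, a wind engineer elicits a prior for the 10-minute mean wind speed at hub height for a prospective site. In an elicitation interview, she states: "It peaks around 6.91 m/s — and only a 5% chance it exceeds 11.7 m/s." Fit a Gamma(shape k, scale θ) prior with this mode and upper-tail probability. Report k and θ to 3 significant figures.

Gamma(k,θ) with k>1 has mode (k−1)θ, so θ = 6.91/(k−1).
Need P(X < 11.7) = 0.95 with θ tied to k this way. Start at k = 2, θ = 6.91: P(X<11.7) ≈ 0.505.
Too low — raise k to concentrate. Iterating converges to k ≈ 11.1.
Then θ = 6.91/(11.1−1) ≈ 0.686.

k ≈ 11.1, θ ≈ 0.686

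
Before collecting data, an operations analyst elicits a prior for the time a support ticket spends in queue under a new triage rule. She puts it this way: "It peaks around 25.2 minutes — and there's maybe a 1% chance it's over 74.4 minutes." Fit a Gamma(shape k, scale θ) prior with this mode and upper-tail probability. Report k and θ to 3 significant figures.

Gamma(k,θ) with k>1 has mode (k−1)θ, so θ = 25.2/(k−1).
Need P(X < 74.4) = 0.99 with θ tied to k this way. Start at k = 2, θ = 25.2: P(X<74.4) ≈ 0.794.
Too low — raise k to concentrate. Iterating converges to k ≈ 4.86.
Then θ = 25.2/(4.86−1) ≈ 6.54.

k ≈ 4.86, θ ≈ 6.54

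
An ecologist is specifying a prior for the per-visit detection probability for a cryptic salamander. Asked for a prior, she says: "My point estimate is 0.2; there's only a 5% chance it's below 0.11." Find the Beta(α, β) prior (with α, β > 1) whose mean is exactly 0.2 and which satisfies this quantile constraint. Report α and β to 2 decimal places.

With mean 0.2 fixed, write α = 0.2s, β = 0.8s where s = α+β.
Need P(θ < 0.11) = 0.05 under Beta(0.2s, 0.8s). Normal approximation: (q−m)/√(m(1−m)/s) ≈ z_{0.05} = -1.64, so s ≈ 0.2·0.8·(-1.64)²/(0.11−0.2)² = 53.4.
At s = 53.4: P(θ<0.11) ≈ 0.033. Adjusting to match 0.05 gives s ≈ 43.78.
So α = 0.2·43.78 ≈ 8.76, β = 0.8·43.78 ≈ 35.03.

α ≈ 8.76, β ≈ 35.03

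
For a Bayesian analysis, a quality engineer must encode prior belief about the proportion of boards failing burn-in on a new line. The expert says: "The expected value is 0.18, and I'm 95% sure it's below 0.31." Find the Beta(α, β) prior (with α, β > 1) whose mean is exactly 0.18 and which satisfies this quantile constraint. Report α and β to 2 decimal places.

α ≈ 4.99, β ≈ 22.75

With mean 0.18 fixed, write α = 0.18s, β = 0.82s where s = α+β.
Need P(θ < 0.31) = 0.95 under Beta(0.18s, 0.82s). Normal approximation: (q−m)/√(m(1−m)/s) ≈ z_{0.95} = 1.64, so s ≈ 0.18·0.82·(1.64)²/(0.31−0.18)² = 23.6.
At s = 23.6: P(θ<0.31) ≈ 0.937. Adjusting to match 0.95 gives s ≈ 27.75.
So α = 0.18·27.75 ≈ 4.99, β = 0.82·27.75 ≈ 22.75.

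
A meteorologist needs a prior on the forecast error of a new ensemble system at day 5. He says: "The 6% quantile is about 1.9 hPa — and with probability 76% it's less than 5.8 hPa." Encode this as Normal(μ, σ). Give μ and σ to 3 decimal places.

For Normal(μ,σ), the p-quantile is μ + z_p·σ. Here z_{0.06} = -1.555, z_{0.76} = 0.7063.
So 1.9 = μ − 1.555σ and 5.8 = μ + 0.7063σ.
Subtracting: σ = (5.8 − 1.9)/(0.7063 − (-1.555)) = 1.725.
Then μ = 1.9 − (-1.555)·1.725 = 4.582.

μ = 4.582, σ = 1.725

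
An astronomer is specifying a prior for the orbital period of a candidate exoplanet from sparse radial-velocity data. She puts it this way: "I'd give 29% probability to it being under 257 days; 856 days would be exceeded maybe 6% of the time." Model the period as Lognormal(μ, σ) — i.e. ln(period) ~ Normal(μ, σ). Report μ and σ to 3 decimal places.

If T ~ Lognormal(μ,σ) then ln T ~ Normal(μ,σ), so the p-quantile of ln T is μ + z_p·σ.
ln(257) = 5.549 and ln(856) = 6.752; z_{0.29} = -0.5534, z_{0.94} = 1.555.
σ = (6.752 − 5.549)/(1.555 − (-0.5534)) = 0.571.
μ = 5.549 − (-0.5534)·0.571 = 5.865.

μ ≈ 5.865, σ ≈ 0.571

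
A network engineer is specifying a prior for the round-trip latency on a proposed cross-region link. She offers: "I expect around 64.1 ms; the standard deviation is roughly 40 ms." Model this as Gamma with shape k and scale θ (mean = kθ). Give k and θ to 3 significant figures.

For Gamma(k, scale θ): mean = kθ, variance = kθ², so CV = 1/√k.
CV = SD/mean = 40/64.1 = 0.624, hence k = 1/CV² = 2.57.
Then θ = mean/k = 64.1/2.57 = 25.

k ≈ 2.57, θ ≈ 25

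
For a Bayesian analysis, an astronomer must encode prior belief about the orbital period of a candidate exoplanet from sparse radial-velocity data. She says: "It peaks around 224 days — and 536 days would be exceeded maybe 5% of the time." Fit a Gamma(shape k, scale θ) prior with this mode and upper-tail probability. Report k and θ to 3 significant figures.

k ≈ 4.58, θ ≈ 62.5

Gamma(k,θ) with k>1 has mode (k−1)θ, so θ = 224/(k−1).
Need P(X < 536) = 0.95 with θ tied to k this way. Start at k = 2, θ = 224: P(X<536) ≈ 0.690.
Too low — raise k to concentrate. Iterating converges to k ≈ 4.58.
Then θ = 224/(4.58−1) ≈ 62.5.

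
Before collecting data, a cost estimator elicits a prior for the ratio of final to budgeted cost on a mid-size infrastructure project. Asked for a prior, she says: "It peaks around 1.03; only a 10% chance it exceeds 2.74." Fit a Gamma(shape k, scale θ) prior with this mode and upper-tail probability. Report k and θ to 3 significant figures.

Gamma(k,θ) with k>1 has mode (k−1)θ, so θ = 1.03/(k−1).
Need P(X < 2.74) = 0.9 with θ tied to k this way. Start at k = 2, θ = 1.03: P(X<2.74) ≈ 0.744.
Too low — raise k to concentrate. Iterating converges to k ≈ 3.
Then θ = 1.03/(3−1) ≈ 0.515.

k ≈ 3, θ ≈ 0.515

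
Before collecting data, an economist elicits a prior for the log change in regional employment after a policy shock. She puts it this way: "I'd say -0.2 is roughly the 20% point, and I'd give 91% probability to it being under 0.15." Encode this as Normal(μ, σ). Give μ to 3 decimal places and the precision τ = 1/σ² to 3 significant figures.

μ = -0.065, τ = 38.9

The p-quantile of Normal(μ,σ) is μ + z_p·σ, with z_{0.2} = -0.8416 and z_{0.91} = 1.341.
Eliminate σ: μ = (z₂·x₁ − z₁·x₂)/(z₂ − z₁) = (1.341·-0.2 − (-0.8416)·0.15)/2.182 = -0.065.
Then σ = (x₂ − x₁)/(z₂ − z₁) = (0.15 − -0.2)/2.182 = 0.160.
Precision τ = 1/σ² = 1/0.1604² = 38.9.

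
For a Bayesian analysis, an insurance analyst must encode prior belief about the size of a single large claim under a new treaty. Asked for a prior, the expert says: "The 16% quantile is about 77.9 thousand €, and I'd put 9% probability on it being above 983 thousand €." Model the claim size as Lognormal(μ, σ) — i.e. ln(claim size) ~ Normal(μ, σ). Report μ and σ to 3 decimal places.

If T ~ Lognormal(μ,σ) then ln T ~ Normal(μ,σ), so the p-quantile of ln T is μ + z_p·σ.
ln(77.9) = 4.355 and ln(983) = 6.891; z_{0.16} = -0.9945, z_{0.91} = 1.341.
σ = (6.891 − 4.355)/(1.341 − (-0.9945)) = 1.086.
μ = 4.355 − (-0.9945)·1.086 = 5.435.

μ ≈ 5.435, σ ≈ 1.086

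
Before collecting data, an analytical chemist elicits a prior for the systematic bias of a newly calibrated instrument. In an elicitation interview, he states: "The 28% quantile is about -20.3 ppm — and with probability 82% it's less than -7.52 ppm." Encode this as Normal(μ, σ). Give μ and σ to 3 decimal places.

The p-quantile of Normal(μ,σ) is μ + z_p·σ, with z_{0.28} = -0.5828 and z_{0.82} = 0.9154.
Eliminate σ: μ = (z₂·x₁ − z₁·x₂)/(z₂ − z₁) = (0.9154·-20.3 − (-0.5828)·-7.52)/1.498 = -15.328.
Then σ = (x₂ − x₁)/(z₂ − z₁) = (-7.52 − -20.3)/1.498 = 8.530.

μ = -15.328, σ = 8.530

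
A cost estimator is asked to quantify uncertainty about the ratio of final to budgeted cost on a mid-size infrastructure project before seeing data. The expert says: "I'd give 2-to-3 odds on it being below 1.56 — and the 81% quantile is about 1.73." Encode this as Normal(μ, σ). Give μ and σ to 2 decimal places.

μ = 1.60, σ = 0.15

The p-quantile of Normal(μ,σ) is μ + z_p·σ, with z_{0.4} = -0.2533 and z_{0.81} = 0.8779.
Eliminate σ: μ = (z₂·x₁ − z₁·x₂)/(z₂ − z₁) = (0.8779·1.56 − (-0.2533)·1.73)/1.131 = 1.60.
Then σ = (x₂ − x₁)/(z₂ − z₁) = (1.73 − 1.56)/1.131 = 0.15.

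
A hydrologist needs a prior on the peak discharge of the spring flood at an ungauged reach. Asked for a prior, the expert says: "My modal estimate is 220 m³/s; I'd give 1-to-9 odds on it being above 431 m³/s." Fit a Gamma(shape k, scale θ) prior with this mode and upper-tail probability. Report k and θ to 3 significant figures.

Gamma(k,θ) with k>1 has mode (k−1)θ, so θ = 220/(k−1).
Need P(X < 431) = 0.9 with θ tied to k this way. Start at k = 2, θ = 220: P(X<431) ≈ 0.583.
Too low — raise k to concentrate. Iterating converges to k ≈ 5.24.
Then θ = 220/(5.24−1) ≈ 51.9.

k ≈ 5.24, θ ≈ 51.9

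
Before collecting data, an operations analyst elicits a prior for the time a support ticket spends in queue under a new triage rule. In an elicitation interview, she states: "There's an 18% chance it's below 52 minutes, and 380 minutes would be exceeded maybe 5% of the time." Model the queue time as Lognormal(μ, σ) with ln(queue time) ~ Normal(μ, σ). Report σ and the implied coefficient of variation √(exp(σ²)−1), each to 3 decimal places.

If T ~ Lognormal(μ,σ) then ln T ~ Normal(μ,σ), so the p-quantile of ln T is μ + z_p·σ.
ln(52) = 3.951 and ln(380) = 5.94; z_{0.18} = -0.9154, z_{0.95} = 1.645.
σ = (5.94 − 3.951)/(1.645 − (-0.9154)) = 0.777.
μ = 3.951 − (-0.9154)·0.777 = 4.662.
CV = √(exp(σ²)−1) = √(exp(0.6035)−1) = 0.910.

σ ≈ 0.777, CV ≈ 0.910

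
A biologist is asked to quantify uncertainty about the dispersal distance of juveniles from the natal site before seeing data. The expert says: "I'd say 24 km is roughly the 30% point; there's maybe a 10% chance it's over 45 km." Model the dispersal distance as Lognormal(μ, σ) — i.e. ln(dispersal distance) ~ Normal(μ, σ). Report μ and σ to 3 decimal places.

If T ~ Lognormal(μ,σ) then ln T ~ Normal(μ,σ), so the p-quantile of ln T is μ + z_p·σ.
ln(24) = 3.178 and ln(45) = 3.807; z_{0.3} = -0.5244, z_{0.9} = 1.282.
σ = (3.807 − 3.178)/(1.282 − (-0.5244)) = 0.348.
μ = 3.178 − (-0.5244)·0.348 = 3.361.

μ ≈ 3.361, σ ≈ 0.348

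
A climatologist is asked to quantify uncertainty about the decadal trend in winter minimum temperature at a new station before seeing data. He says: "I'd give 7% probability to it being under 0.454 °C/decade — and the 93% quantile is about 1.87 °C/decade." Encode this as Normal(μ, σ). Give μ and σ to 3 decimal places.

The p-quantile of Normal(μ,σ) is μ + z_p·σ, with z_{0.07} = -1.476 and z_{0.93} = 1.476.
Eliminate σ: μ = (z₂·x₁ − z₁·x₂)/(z₂ − z₁) = (1.476·0.454 − (-1.476)·1.87)/2.952 = 1.162.
Then σ = (x₂ − x₁)/(z₂ − z₁) = (1.87 − 0.454)/2.952 = 0.480.

μ = 1.162, σ = 0.480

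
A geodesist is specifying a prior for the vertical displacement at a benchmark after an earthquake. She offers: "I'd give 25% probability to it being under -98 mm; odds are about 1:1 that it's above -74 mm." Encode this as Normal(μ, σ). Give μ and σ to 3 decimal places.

μ = -74.000, σ = 35.582

For Normal(μ,σ), the p-quantile is μ + z_p·σ. Here z_{0.25} = -0.6745, z_{0.5} = 0.
So -98 = μ − 0.6745σ and -74 = μ + 0σ.
Subtracting: σ = (-74 − -98)/(0 − (-0.6745)) = 35.582.
Then μ = -98 − (-0.6745)·35.582 = -74.000.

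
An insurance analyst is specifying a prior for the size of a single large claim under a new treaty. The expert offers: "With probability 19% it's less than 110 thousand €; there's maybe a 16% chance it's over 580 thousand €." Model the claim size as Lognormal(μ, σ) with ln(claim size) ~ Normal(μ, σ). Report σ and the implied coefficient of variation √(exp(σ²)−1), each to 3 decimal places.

σ ≈ 0.888, CV ≈ 1.095

If T ~ Lognormal(μ,σ) then ln T ~ Normal(μ,σ), so the p-quantile of ln T is μ + z_p·σ.
ln(110) = 4.7 and ln(580) = 6.363; z_{0.19} = -0.8779, z_{0.84} = 0.9945.
σ = (6.363 − 4.7)/(0.9945 − (-0.8779)) = 0.888.
μ = 4.7 − (-0.8779)·0.888 = 5.480.
CV = √(exp(σ²)−1) = √(exp(0.7884)−1) = 1.095.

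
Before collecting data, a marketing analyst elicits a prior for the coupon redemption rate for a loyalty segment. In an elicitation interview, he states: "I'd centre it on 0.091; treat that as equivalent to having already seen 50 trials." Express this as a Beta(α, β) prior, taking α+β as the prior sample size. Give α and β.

Under the effective-sample-size interpretation, Beta(α, β) has prior mean α/(α+β) and prior sample size α+β.
So α+β = 50 and α/(α+β) = 0.091, giving α = 0.091·50 = 4.55 and β = 50 − 4.55 = 45.45.

α = 4.55, β = 45.45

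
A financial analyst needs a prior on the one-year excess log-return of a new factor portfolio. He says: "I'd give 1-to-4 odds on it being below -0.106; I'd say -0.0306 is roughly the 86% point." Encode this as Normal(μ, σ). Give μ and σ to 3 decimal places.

μ = -0.073, σ = 0.039

The p-quantile of Normal(μ,σ) is μ + z_p·σ, with z_{0.2} = -0.8416 and z_{0.86} = 1.08.
Eliminate σ: μ = (z₂·x₁ − z₁·x₂)/(z₂ − z₁) = (1.08·-0.106 − (-0.8416)·-0.0306)/1.922 = -0.073.
Then σ = (x₂ − x₁)/(z₂ − z₁) = (-0.0306 − -0.106)/1.922 = 0.039.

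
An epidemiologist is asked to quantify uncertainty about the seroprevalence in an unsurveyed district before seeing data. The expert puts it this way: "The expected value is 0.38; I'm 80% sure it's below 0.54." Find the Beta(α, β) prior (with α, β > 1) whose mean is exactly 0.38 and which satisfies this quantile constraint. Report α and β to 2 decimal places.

With mean 0.38 fixed, write α = 0.38s, β = 0.62s where s = α+β.
Need P(θ < 0.54) = 0.8 under Beta(0.38s, 0.62s). Normal approximation: (q−m)/√(m(1−m)/s) ≈ z_{0.8} = 0.842, so s ≈ 0.38·0.62·(0.842)²/(0.54−0.38)² = 6.5.
At s = 6.5: P(θ<0.54) ≈ 0.803. Adjusting to match 0.8 gives s ≈ 6.32.
So α = 0.38·6.32 ≈ 2.40, β = 0.62·6.32 ≈ 3.92.

α ≈ 2.40, β ≈ 3.92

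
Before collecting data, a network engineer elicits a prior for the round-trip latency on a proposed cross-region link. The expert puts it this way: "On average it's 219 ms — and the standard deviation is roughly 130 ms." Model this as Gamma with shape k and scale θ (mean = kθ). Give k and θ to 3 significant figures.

k ≈ 2.84, θ ≈ 77.2

For Gamma(k, scale θ): mean = kθ, variance = kθ², so CV = 1/√k.
CV = SD/mean = 130/219 = 0.5936, hence k = 1/CV² = 2.84.
Then θ = mean/k = 219/2.84 = 77.2.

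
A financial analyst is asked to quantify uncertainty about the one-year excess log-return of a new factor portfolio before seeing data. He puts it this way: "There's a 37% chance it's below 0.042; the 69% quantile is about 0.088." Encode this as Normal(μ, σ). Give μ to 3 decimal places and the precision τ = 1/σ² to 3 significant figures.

μ = 0.060, τ = 324

For Normal(μ,σ), the p-quantile is μ + z_p·σ. Here z_{0.37} = -0.3319, z_{0.69} = 0.4959.
So 0.042 = μ − 0.3319σ and 0.088 = μ + 0.4959σ.
Subtracting: σ = (0.088 − 0.042)/(0.4959 − (-0.3319)) = 0.056.
Then μ = 0.042 − (-0.3319)·0.056 = 0.060.
Precision τ = 1/σ² = 1/0.05558² = 324.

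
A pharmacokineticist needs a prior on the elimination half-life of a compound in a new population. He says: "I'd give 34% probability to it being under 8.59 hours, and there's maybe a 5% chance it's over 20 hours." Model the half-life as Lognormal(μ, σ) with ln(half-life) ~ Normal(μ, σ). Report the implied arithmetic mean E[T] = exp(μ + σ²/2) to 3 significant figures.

If T ~ Lognormal(μ,σ) then ln T ~ Normal(μ,σ), so the p-quantile of ln T is μ + z_p·σ.
ln(8.59) = 2.151 and ln(20) = 2.996; z_{0.34} = -0.4125, z_{0.95} = 1.645.
σ = (2.996 − 2.151)/(1.645 − (-0.4125)) = 0.411.
μ = 2.151 − (-0.4125)·0.411 = 2.320.
E[T] = exp(μ + σ²/2) = exp(2.320 + 0.0844) = 11.1 hours.

E[T] ≈ 11.1 hours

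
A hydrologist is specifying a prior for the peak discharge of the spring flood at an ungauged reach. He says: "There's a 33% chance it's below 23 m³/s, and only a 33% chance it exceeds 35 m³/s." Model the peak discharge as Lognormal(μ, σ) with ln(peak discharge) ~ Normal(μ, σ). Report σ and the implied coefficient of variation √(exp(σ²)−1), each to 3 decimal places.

σ ≈ 0.477, CV ≈ 0.506

If T ~ Lognormal(μ,σ) then ln T ~ Normal(μ,σ), so the p-quantile of ln T is μ + z_p·σ.
ln(23) = 3.135 and ln(35) = 3.555; z_{0.33} = -0.4399, z_{0.67} = 0.4399.
σ = (3.555 − 3.135)/(0.4399 − (-0.4399)) = 0.477.
μ = 3.135 − (-0.4399)·0.477 = 3.345.
CV = √(exp(σ²)−1) = √(exp(0.2277)−1) = 0.506.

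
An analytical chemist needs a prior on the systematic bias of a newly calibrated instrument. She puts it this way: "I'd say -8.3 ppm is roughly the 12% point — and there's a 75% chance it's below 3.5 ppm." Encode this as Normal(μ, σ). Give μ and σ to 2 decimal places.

μ = -0.80, σ = 6.38

For Normal(μ,σ), the p-quantile is μ + z_p·σ. Here z_{0.12} = -1.175, z_{0.75} = 0.6745.
So -8.3 = μ − 1.175σ and 3.5 = μ + 0.6745σ.
Subtracting: σ = (3.5 − -8.3)/(0.6745 − (-1.175)) = 6.38.
Then μ = -8.3 − (-1.175)·6.38 = -0.80.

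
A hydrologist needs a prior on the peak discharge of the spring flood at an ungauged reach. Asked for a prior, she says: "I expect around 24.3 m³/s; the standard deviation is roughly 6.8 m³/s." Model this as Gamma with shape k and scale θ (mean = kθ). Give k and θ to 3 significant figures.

k ≈ 12.8, θ ≈ 1.9

For Gamma(k, scale θ): mean = kθ, variance = kθ², so CV = 1/√k.
CV = SD/mean = 6.8/24.3 = 0.2798, hence k = 1/CV² = 12.8.
Then θ = mean/k = 24.3/12.8 = 1.9.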